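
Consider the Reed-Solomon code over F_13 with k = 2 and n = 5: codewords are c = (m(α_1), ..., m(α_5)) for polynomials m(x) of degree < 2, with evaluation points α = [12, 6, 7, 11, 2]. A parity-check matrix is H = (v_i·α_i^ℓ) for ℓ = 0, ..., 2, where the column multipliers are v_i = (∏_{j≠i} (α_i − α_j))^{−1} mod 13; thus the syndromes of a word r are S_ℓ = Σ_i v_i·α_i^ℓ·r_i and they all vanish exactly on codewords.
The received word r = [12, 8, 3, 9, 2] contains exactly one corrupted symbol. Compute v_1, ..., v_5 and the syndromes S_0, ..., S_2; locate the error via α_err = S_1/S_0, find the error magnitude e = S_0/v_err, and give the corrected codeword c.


S = (8, 5, 8), error at position 1, error magnitude e = 8, c = [4, 8, 3, 9, 2].

Step 1: column multipliers v_i = (∏_{j≠i}(α_i − α_j))^{−1} mod 13.
  i = 1 (α = 12): (12−6)(12−7)(12−11)(12−2) = 6·5·1·10 = 300 ≡ 1, so v_1 = 1^{−1} = 1 (mod 13).
  i = 2 (α = 6): (6−12)(6−7)(6−11)(6−2) = (−6)·(−1)·(−5)·4 = −120 ≡ 10, so v_2 = 10^{−1} = 4 (mod 13).
  i = 3 (α = 7): (7−12)(7−6)(7−11)(7−2) = (−5)·1·(−4)·5 = 100 ≡ 9, so v_3 = 9^{−1} = 3 (mod 13).
  i = 4 (α = 11): (11−12)(11−6)(11−7)(11−2) = (−1)·5·4·9 = −180 ≡ 2, so v_4 = 2^{−1} = 7 (mod 13).
  i = 5 (α = 2): (2−12)(2−6)(2−7)(2−11) = (−10)·(−4)·(−5)·(−9) = 1800 ≡ 6, so v_5 = 6^{−1} = 11 (mod 13).
  v = [1, 4, 3, 7, 11].
Step 2: syndromes of r = [12, 8, 3, 9, 2] (all sums mod 13).
  S_0 = Σ v_i r_i = 1·12 + 4·8 + 3·3 + 7·9 + 11·2 = 138 ≡ 8.
  S_1 = Σ v_i α_i r_i = 1·12·12 + 4·6·8 + 3·7·3 + 7·11·9 + 11·2·2 = 1136 ≡ 5.
  α_i^2 mod 13 = [1, 10, 10, 4, 4].
  S_2 = Σ v_i α_i^2 r_i = 1·1·12 + 4·10·8 + 3·10·3 + 7·4·9 + 11·4·2 = 762 ≡ 8.
  S = (8, 5, 8) ≠ 0, so r is not a codeword (an error is present).
Step 3: locate the error. For a single error e at position i, S_ℓ = v_i·e·α_i^ℓ, so α_err = S_1/S_0.
  S_0^{−1} = 8^{−1} = 5 (mod 13), so α_err = 5·5 = 25 ≡ 12 = α_1. Error position i = 1.
  Consistency check: S_2/S_1 = 8·8 = 64 ≡ 12 = α_err ✓ (single-error assumption holds).
Step 4: error magnitude e = S_0/v_1 = S_0·∏_{j≠1}(α_1 − α_j) = 8·1 = 8 ≡ 8 (mod 13).
Step 5: correct position 1: c_1 = r_1 − e = 12 − 8 ≡ 4 (mod 13). Hence c = [4, 8, 3, 9, 2].
  Check: interpolating c through the α_i gives m(x) = 12 + 8·x (degree < 2) with m(α_i) = c_i for every i, so c is indeed a codeword.


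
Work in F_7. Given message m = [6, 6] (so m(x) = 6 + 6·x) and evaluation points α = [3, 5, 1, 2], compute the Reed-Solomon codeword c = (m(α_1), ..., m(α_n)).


c = [3, 1, 5, 4]

Message polynomial: m(x) = 6 + 6·x (mod 7).
For each evaluation point α_i, compute m(α_i) mod 7:
  α_1 = 3: Horner steps 6 → 3, so m(3) = 3.
  α_2 = 5: Horner steps 6 → 1, so m(5) = 1.
  α_3 = 1: Horner steps 6 → 5, so m(1) = 5.
  α_4 = 2: Horner steps 6 → 4, so m(2) = 4.
Codeword c = [3, 1, 5, 4] ∈ F_7^4.


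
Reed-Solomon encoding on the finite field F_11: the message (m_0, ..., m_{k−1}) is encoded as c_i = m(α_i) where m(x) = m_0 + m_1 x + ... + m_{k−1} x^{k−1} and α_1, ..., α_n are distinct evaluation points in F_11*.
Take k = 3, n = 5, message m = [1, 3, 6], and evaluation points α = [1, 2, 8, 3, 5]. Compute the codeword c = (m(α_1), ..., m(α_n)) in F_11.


c = [10, 9, 2, 9, 1]

Message polynomial: m(x) = 1 + 3·x + 6·x^2 (mod 11).
For each evaluation point α_i, compute m(α_i) mod 11:
  α_1 = 1: Horner steps 6 → 9 → 10, so m(1) = 10.
  α_2 = 2: Horner steps 6 → 4 → 9, so m(2) = 9.
  α_3 = 8: Horner steps 6 → 7 → 2, so m(8) = 2.
  α_4 = 3: Horner steps 6 → 10 → 9, so m(3) = 9.
  α_5 = 5: Horner steps 6 → 0 → 1, so m(5) = 1.
Codeword c = [10, 9, 2, 9, 1] ∈ F_11^5.


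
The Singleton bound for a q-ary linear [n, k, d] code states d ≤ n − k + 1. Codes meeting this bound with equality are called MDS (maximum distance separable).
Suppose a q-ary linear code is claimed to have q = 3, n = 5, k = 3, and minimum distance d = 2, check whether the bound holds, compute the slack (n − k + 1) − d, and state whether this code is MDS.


Singleton RHS = n − k + 1 = 3, slack = 1, bound satisfied, not MDS.

Singleton bound: d ≤ n − k + 1.
Here n = 5, k = 3, so n − k + 1 = 3.
Given d = 2, check d ≤ 3: YES.
Slack = (n − k + 1) − d = 1.
The code is NOT MDS (slack = 1 > 0).
Description: the claimed parameters are [5, 3, 2]_3; such a code would be non-MDS.


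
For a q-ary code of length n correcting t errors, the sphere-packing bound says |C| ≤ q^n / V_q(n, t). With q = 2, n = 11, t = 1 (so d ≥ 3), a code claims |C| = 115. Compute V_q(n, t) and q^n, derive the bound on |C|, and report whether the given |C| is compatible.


V_q(n, t) = 12, q^n = 2048, Hamming bound = 170, |C| = 115 ≤ bound (satisfied).

Step 1: Compute V_q(n, t) = Σ_{j=0}^1 C(n, j) (q−1)^j.
  j = 0: C(11,0)·(1)^0 = 1·1 = 1.
  j = 1: C(11,1)·(1)^1 = 11·1 = 11.
  V_q(n, t) = 1 + 11 = 12.
Step 2: q^n = 2^11 = 2048.
Step 3: Hamming bound ⌊q^n / V_q(n,t)⌋ = ⌊2048/12⌋ = 170.
Step 4: Compare |C| = 115 to 170: satisfied.
The claimed |C| lies below the Hamming bound.


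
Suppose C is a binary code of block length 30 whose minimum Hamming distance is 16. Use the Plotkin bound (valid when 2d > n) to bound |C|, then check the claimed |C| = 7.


Plotkin bound M ≤ 16; given |C| = 7 ≤ bound (satisfied).

Check applicability: 2d = 32, n = 30.
2d − n = 2 > 0, so Plotkin applies.
Compute d/(2d−n) = 16/2 ≈ 8.0000.
⌊d/(2d−n)⌋ = 8.
Plotkin bound: M ≤ 2·8 = 16.
Given |C| = 7, check: satisfied.
This |C| is below the Plotkin bound.


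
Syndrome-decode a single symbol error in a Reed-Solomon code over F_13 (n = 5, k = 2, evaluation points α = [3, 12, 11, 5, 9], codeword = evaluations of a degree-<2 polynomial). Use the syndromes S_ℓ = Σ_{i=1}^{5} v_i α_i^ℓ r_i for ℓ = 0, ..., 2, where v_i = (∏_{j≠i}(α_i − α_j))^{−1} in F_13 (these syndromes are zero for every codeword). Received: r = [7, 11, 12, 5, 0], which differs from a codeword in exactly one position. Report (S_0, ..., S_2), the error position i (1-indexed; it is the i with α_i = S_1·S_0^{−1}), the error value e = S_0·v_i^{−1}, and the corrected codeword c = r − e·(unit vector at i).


S = (12, 4, 10), error at position 5, error magnitude e = 12, c = [7, 11, 12, 5, 1].

Step 1: column multipliers v_i = (∏_{j≠i}(α_i − α_j))^{−1} mod 13.
  i = 1 (α = 3): (3−12)(3−11)(3−5)(3−9) = (−9)·(−8)·(−2)·(−6) = 864 ≡ 6, so v_1 = 6^{−1} = 11 (mod 13).
  i = 2 (α = 12): (12−3)(12−11)(12−5)(12−9) = 9·1·7·3 = 189 ≡ 7, so v_2 = 7^{−1} = 2 (mod 13).
  i = 3 (α = 11): (11−3)(11−12)(11−5)(11−9) = 8·(−1)·6·2 = −96 ≡ 8, so v_3 = 8^{−1} = 5 (mod 13).
  i = 4 (α = 5): (5−3)(5−12)(5−11)(5−9) = 2·(−7)·(−6)·(−4) = −336 ≡ 2, so v_4 = 2^{−1} = 7 (mod 13).
  i = 5 (α = 9): (9−3)(9−12)(9−11)(9−5) = 6·(−3)·(−2)·4 = 144 ≡ 1, so v_5 = 1^{−1} = 1 (mod 13).
  v = [11, 2, 5, 7, 1].
Step 2: syndromes of r = [7, 11, 12, 5, 0] (all sums mod 13).
  S_0 = Σ v_i r_i = 11·7 + 2·11 + 5·12 + 7·5 + 1·0 = 194 ≡ 12.
  S_1 = Σ v_i α_i r_i = 11·3·7 + 2·12·11 + 5·11·12 + 7·5·5 + 1·9·0 = 1330 ≡ 4.
  α_i^2 mod 13 = [9, 1, 4, 12, 3].
  S_2 = Σ v_i α_i^2 r_i = 11·9·7 + 2·1·11 + 5·4·12 + 7·12·5 + 1·3·0 = 1375 ≡ 10.
  S = (12, 4, 10) ≠ 0, so r is not a codeword (an error is present).
Step 3: locate the error. For a single error e at position i, S_ℓ = v_i·e·α_i^ℓ, so α_err = S_1/S_0.
  S_0^{−1} = 12^{−1} = 12 (mod 13), so α_err = 4·12 = 48 ≡ 9 = α_5. Error position i = 5.
  Consistency check: S_2/S_1 = 10·10 = 100 ≡ 9 = α_err ✓ (single-error assumption holds).
Step 4: error magnitude e = S_0/v_5 = S_0·∏_{j≠5}(α_5 − α_j) = 12·1 = 12 ≡ 12 (mod 13).
Step 5: correct position 5: c_5 = r_5 − e = 0 − 12 ≡ 1 (mod 13). Hence c = [7, 11, 12, 5, 1].
  Check: interpolating c through the α_i gives m(x) = 10 + 12·x (degree < 2) with m(α_i) = c_i for every i, so c is indeed a codeword.


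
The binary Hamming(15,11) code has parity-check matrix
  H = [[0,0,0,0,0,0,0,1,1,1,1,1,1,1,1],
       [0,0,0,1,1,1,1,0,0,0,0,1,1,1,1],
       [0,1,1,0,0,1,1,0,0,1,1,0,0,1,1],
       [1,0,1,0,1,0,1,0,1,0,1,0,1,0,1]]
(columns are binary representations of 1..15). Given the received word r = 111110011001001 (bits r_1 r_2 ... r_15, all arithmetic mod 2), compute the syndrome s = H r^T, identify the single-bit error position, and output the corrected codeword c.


s = (0, 0, 1, 1)^T, error position = 3, corrected codeword c = 110110011001001

Compute s = H r^T mod 2 one row at a time:
  s_1 = 1 + 1 + 0 + 0 + 1 + 0 + 0 + 1 = 4 ≡ 0 (mod 2).
  s_2 = 1 + 1 + 0 + 0 + 1 + 0 + 0 + 1 = 4 ≡ 0 (mod 2).
  s_3 = 1 + 1 + 0 + 0 + 0 + 0 + 0 + 1 = 3 ≡ 1 (mod 2).
  s_4 = 1 + 1 + 1 + 0 + 1 + 0 + 0 + 1 = 5 ≡ 1 (mod 2).
s = (0, 0, 1, 1)^T — this equals column 3 of H (binary 0011), so error is at position 3.
Correct: flip bit 3 of r = 111110011001001 to get c = 110110011001001.


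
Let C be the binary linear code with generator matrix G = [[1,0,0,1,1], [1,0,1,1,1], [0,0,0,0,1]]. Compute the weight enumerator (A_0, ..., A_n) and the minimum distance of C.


Weight distribution: A_0 = 1, A_1 = 2, A_2 = 2, A_3 = 2, A_4 = 1. Minimum distance d = 1.

Enumerate all 2^3 = 8 messages m ∈ F_2^3.
For each, compute codeword c = mG in F_2^5, then tally its weight.
  m = 000 → c = 00000, weight = 0.
  m = 100 → c = 10011, weight = 3.
  m = 010 → c = 10111, weight = 4.
  m = 110 → c = 00100, weight = 1.
  m = 001 → c = 00001, weight = 1.
  m = 101 → c = 10010, weight = 2.
  m = 011 → c = 10110, weight = 3.
  m = 111 → c = 00101, weight = 2.
Tally weights:
  weight 0: 1 codewords.
  weight 1: 2 codewords.
  weight 2: 2 codewords.
  weight 3: 2 codewords.
  weight 4: 1 codewords.
Minimum distance d = smallest w > 0 with A_w > 0 = 1.
Sanity: Σ A_w = 8 = 2^3 = 8 ✓.


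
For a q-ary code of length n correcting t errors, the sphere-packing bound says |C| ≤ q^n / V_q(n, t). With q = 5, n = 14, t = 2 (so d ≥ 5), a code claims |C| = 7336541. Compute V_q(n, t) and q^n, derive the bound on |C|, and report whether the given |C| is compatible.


V_q(n, t) = 1513, q^n = 6103515625, Hamming bound = 4034048, |C| = 7336541 > bound (violated).

Step 1: Compute V_q(n, t) = Σ_{j=0}^2 C(n, j) (q−1)^j.
  j = 0: C(14,0)·(4)^0 = 1·1 = 1.
  j = 1: C(14,1)·(4)^1 = 14·4 = 56.
  j = 2: C(14,2)·(4)^2 = 91·16 = 1456.
  V_q(n, t) = 1 + 56 + 1456 = 1513.
Step 2: q^n = 5^14 = 6103515625.
Step 3: Hamming bound ⌊q^n / V_q(n,t)⌋ = ⌊6103515625/1513⌋ = 4034048.
Step 4: Compare |C| = 7336541 to 4034048: violated.
The claimed |C| lies above the Hamming bound, so no 5-ary code of length 14 with d ≥ 5 can have 7336541 codewords.


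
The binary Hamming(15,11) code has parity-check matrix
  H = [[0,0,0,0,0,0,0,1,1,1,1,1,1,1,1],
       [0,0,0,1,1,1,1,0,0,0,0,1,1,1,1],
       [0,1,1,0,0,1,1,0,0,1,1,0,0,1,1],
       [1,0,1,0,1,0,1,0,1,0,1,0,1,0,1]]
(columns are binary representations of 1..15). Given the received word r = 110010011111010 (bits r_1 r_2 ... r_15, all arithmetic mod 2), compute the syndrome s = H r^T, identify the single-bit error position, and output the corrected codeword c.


s = (0, 1, 0, 0)^T, error position = 4, corrected codeword c = 110110011111010

Compute s = H r^T mod 2 one row at a time:
  s_1 = 1 + 1 + 1 + 1 + 1 + 0 + 1 + 0 = 6 ≡ 0 (mod 2).
  s_2 = 0 + 1 + 0 + 0 + 1 + 0 + 1 + 0 = 3 ≡ 1 (mod 2).
  s_3 = 1 + 0 + 0 + 0 + 1 + 1 + 1 + 0 = 4 ≡ 0 (mod 2).
  s_4 = 1 + 0 + 1 + 0 + 1 + 1 + 0 + 0 = 4 ≡ 0 (mod 2).
s = (0, 1, 0, 0)^T — this equals column 4 of H (binary 0100), so error is at position 4.
Correct: flip bit 4 of r = 110010011111010 to get c = 110110011111010.


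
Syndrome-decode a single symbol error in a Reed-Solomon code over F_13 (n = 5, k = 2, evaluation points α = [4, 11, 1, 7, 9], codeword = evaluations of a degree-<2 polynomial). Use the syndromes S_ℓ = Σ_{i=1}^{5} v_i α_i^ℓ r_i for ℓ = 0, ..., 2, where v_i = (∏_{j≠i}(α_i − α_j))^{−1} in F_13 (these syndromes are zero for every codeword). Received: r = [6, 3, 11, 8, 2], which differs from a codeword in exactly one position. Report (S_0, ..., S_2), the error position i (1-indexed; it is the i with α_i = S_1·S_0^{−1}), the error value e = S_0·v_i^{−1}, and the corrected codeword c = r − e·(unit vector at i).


S = (7, 10, 5), error at position 4, error magnitude e = 7, c = [6, 3, 11, 1, 2].

Step 1: column multipliers v_i = (∏_{j≠i}(α_i − α_j))^{−1} mod 13.
  i = 1 (α = 4): (4−11)(4−1)(4−7)(4−9) = (−7)·3·(−3)·(−5) = −315 ≡ 10, so v_1 = 10^{−1} = 4 (mod 13).
  i = 2 (α = 11): (11−4)(11−1)(11−7)(11−9) = 7·10·4·2 = 560 ≡ 1, so v_2 = 1^{−1} = 1 (mod 13).
  i = 3 (α = 1): (1−4)(1−11)(1−7)(1−9) = (−3)·(−10)·(−6)·(−8) = 1440 ≡ 10, so v_3 = 10^{−1} = 4 (mod 13).
  i = 4 (α = 7): (7−4)(7−11)(7−1)(7−9) = 3·(−4)·6·(−2) = 144 ≡ 1, so v_4 = 1^{−1} = 1 (mod 13).
  i = 5 (α = 9): (9−4)(9−11)(9−1)(9−7) = 5·(−2)·8·2 = −160 ≡ 9, so v_5 = 9^{−1} = 3 (mod 13).
  v = [4, 1, 4, 1, 3].
Step 2: syndromes of r = [6, 3, 11, 8, 2] (all sums mod 13).
  S_0 = Σ v_i r_i = 4·6 + 1·3 + 4·11 + 1·8 + 3·2 = 85 ≡ 7.
  S_1 = Σ v_i α_i r_i = 4·4·6 + 1·11·3 + 4·1·11 + 1·7·8 + 3·9·2 = 283 ≡ 10.
  α_i^2 mod 13 = [3, 4, 1, 10, 3].
  S_2 = Σ v_i α_i^2 r_i = 4·3·6 + 1·4·3 + 4·1·11 + 1·10·8 + 3·3·2 = 226 ≡ 5.
  S = (7, 10, 5) ≠ 0, so r is not a codeword (an error is present).
Step 3: locate the error. For a single error e at position i, S_ℓ = v_i·e·α_i^ℓ, so α_err = S_1/S_0.
  S_0^{−1} = 7^{−1} = 2 (mod 13), so α_err = 10·2 = 20 ≡ 7 = α_4. Error position i = 4.
  Consistency check: S_2/S_1 = 5·4 = 20 ≡ 7 = α_err ✓ (single-error assumption holds).
Step 4: error magnitude e = S_0/v_4 = S_0·∏_{j≠4}(α_4 − α_j) = 7·1 = 7 ≡ 7 (mod 13).
Step 5: correct position 4: c_4 = r_4 − e = 8 − 7 ≡ 1 (mod 13). Hence c = [6, 3, 11, 1, 2].
  Check: interpolating c through the α_i gives m(x) = 4 + 7·x (degree < 2) with m(α_i) = c_i for every i, so c is indeed a codeword.


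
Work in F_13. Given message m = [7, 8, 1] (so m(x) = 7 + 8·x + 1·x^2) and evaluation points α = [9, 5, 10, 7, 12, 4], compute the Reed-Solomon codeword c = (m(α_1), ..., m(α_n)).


c = [4, 7, 5, 8, 0, 3]

Message polynomial: m(x) = 7 + 8·x + 1·x^2 (mod 13).
For each evaluation point α_i, compute m(α_i) mod 13:
  α_1 = 9: Horner steps 1 → 4 → 4, so m(9) = 4.
  α_2 = 5: Horner steps 1 → 0 → 7, so m(5) = 7.
  α_3 = 10: Horner steps 1 → 5 → 5, so m(10) = 5.
  α_4 = 7: Horner steps 1 → 2 → 8, so m(7) = 8.
  α_5 = 12: Horner steps 1 → 7 → 0, so m(12) = 0.
  α_6 = 4: Horner steps 1 → 12 → 3, so m(4) = 3.
Codeword c = [4, 7, 5, 8, 0, 3] ∈ F_13^6.


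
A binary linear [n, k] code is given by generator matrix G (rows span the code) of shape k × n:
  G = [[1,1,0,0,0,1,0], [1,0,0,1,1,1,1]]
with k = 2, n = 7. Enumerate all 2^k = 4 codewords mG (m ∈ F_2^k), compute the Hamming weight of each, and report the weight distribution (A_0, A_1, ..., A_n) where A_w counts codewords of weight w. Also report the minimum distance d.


Weight distribution: A_0 = 1, A_3 = 1, A_4 = 1, A_5 = 1. Minimum distance d = 3.

Enumerate all 2^2 = 4 messages m ∈ F_2^2.
For each, compute codeword c = mG in F_2^7, then tally its weight.
  m = 00 → c = 0000000, weight = 0.
  m = 10 → c = 1100010, weight = 3.
  m = 01 → c = 1001111, weight = 5.
  m = 11 → c = 0101101, weight = 4.
Tally weights:
  weight 0: 1 codewords.
  weight 3: 1 codewords.
  weight 4: 1 codewords.
  weight 5: 1 codewords.
Minimum distance d = smallest w > 0 with A_w > 0 = 3.
Sanity: Σ A_w = 4 = 2^2 = 4 ✓.


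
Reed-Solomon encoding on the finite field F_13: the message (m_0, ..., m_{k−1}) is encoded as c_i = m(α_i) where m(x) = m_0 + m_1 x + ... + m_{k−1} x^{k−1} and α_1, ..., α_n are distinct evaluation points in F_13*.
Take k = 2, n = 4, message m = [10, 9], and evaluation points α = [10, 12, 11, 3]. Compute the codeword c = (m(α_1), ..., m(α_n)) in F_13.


c = [9, 1, 5, 11]

Message polynomial: m(x) = 10 + 9·x (mod 13).
For each evaluation point α_i, compute m(α_i) mod 13:
  α_1 = 10: Horner steps 9 → 9, so m(10) = 9.
  α_2 = 12: Horner steps 9 → 1, so m(12) = 1.
  α_3 = 11: Horner steps 9 → 5, so m(11) = 5.
  α_4 = 3: Horner steps 9 → 11, so m(3) = 11.
Codeword c = [9, 1, 5, 11] ∈ F_13^4.


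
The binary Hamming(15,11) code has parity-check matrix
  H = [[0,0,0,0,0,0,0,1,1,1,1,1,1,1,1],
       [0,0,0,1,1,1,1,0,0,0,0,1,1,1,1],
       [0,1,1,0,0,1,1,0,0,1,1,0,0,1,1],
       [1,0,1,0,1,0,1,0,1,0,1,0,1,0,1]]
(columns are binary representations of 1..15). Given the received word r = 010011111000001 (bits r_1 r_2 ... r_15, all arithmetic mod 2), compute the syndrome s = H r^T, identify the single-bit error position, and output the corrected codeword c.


s = (1, 0, 0, 0)^T, error position = 8, corrected codeword c = 010011101000001

Compute s = H r^T mod 2 one row at a time:
  s_1 = 1 + 1 + 0 + 0 + 0 + 0 + 0 + 1 = 3 ≡ 1 (mod 2).
  s_2 = 0 + 1 + 1 + 1 + 0 + 0 + 0 + 1 = 4 ≡ 0 (mod 2).
  s_3 = 1 + 0 + 1 + 1 + 0 + 0 + 0 + 1 = 4 ≡ 0 (mod 2).
  s_4 = 0 + 0 + 1 + 1 + 1 + 0 + 0 + 1 = 4 ≡ 0 (mod 2).
s = (1, 0, 0, 0)^T — this equals column 8 of H (binary 1000), so error is at position 8.
Correct: flip bit 8 of r = 010011111000001 to get c = 010011101000001.


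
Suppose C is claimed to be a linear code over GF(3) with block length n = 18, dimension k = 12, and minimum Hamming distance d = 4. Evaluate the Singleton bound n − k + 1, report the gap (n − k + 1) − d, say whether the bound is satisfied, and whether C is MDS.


Singleton RHS = n − k + 1 = 7, slack = 3, bound satisfied, not MDS.

Singleton bound: d ≤ n − k + 1.
Here n = 18, k = 12, so n − k + 1 = 7.
Given d = 4, check d ≤ 7: YES.
Slack = (n − k + 1) − d = 3.
The code is NOT MDS (slack = 3 > 0).
Description: the claimed parameters are [18, 12, 4]_3; such a code would be non-MDS.


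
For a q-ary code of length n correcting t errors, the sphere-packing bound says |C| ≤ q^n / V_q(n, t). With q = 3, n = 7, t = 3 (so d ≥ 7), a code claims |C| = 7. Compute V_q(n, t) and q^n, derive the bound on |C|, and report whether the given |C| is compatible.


V_q(n, t) = 379, q^n = 2187, Hamming bound = 5, |C| = 7 > bound (violated).

Step 1: Compute V_q(n, t) = Σ_{j=0}^3 C(n, j) (q−1)^j.
  j = 0: C(7,0)·(2)^0 = 1·1 = 1.
  j = 1: C(7,1)·(2)^1 = 7·2 = 14.
  j = 2: C(7,2)·(2)^2 = 21·4 = 84.
  j = 3: C(7,3)·(2)^3 = 35·8 = 280.
  V_q(n, t) = 1 + 14 + 84 + 280 = 379.
Step 2: q^n = 3^7 = 2187.
Step 3: Hamming bound ⌊q^n / V_q(n,t)⌋ = ⌊2187/379⌋ = 5.
Step 4: Compare |C| = 7 to 5: violated.
The claimed |C| lies above the Hamming bound, so no 3-ary code of length 7 with d ≥ 7 can have 7 codewords.


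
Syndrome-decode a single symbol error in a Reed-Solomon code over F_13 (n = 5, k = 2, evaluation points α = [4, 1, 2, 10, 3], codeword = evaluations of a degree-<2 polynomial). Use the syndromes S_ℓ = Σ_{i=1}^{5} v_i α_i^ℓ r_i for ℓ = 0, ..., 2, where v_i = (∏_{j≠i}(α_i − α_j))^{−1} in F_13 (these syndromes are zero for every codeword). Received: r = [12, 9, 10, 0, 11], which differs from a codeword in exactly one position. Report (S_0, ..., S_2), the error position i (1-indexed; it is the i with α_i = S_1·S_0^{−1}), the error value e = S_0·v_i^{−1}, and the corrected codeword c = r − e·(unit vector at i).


S = (1, 10, 9), error at position 4, error magnitude e = 8, c = [12, 9, 10, 5, 11].

Step 1: column multipliers v_i = (∏_{j≠i}(α_i − α_j))^{−1} mod 13.
  i = 1 (α = 4): (4−1)(4−2)(4−10)(4−3) = 3·2·(−6)·1 = −36 ≡ 3, so v_1 = 3^{−1} = 9 (mod 13).
  i = 2 (α = 1): (1−4)(1−2)(1−10)(1−3) = (−3)·(−1)·(−9)·(−2) = 54 ≡ 2, so v_2 = 2^{−1} = 7 (mod 13).
  i = 3 (α = 2): (2−4)(2−1)(2−10)(2−3) = (−2)·1·(−8)·(−1) = −16 ≡ 10, so v_3 = 10^{−1} = 4 (mod 13).
  i = 4 (α = 10): (10−4)(10−1)(10−2)(10−3) = 6·9·8·7 = 3024 ≡ 8, so v_4 = 8^{−1} = 5 (mod 13).
  i = 5 (α = 3): (3−4)(3−1)(3−2)(3−10) = (−1)·2·1·(−7) = 14 ≡ 1, so v_5 = 1^{−1} = 1 (mod 13).
  v = [9, 7, 4, 5, 1].
Step 2: syndromes of r = [12, 9, 10, 0, 11] (all sums mod 13).
  S_0 = Σ v_i r_i = 9·12 + 7·9 + 4·10 + 5·0 + 1·11 = 222 ≡ 1.
  S_1 = Σ v_i α_i r_i = 9·4·12 + 7·1·9 + 4·2·10 + 5·10·0 + 1·3·11 = 608 ≡ 10.
  α_i^2 mod 13 = [3, 1, 4, 9, 9].
  S_2 = Σ v_i α_i^2 r_i = 9·3·12 + 7·1·9 + 4·4·10 + 5·9·0 + 1·9·11 = 646 ≡ 9.
  S = (1, 10, 9) ≠ 0, so r is not a codeword (an error is present).
Step 3: locate the error. For a single error e at position i, S_ℓ = v_i·e·α_i^ℓ, so α_err = S_1/S_0.
  S_0^{−1} = 1^{−1} = 1 (mod 13), so α_err = 10·1 = 10 ≡ 10 = α_4. Error position i = 4.
  Consistency check: S_2/S_1 = 9·4 = 36 ≡ 10 = α_err ✓ (single-error assumption holds).
Step 4: error magnitude e = S_0/v_4 = S_0·∏_{j≠4}(α_4 − α_j) = 1·8 = 8 ≡ 8 (mod 13).
Step 5: correct position 4: c_4 = r_4 − e = 0 − 8 ≡ 5 (mod 13). Hence c = [12, 9, 10, 5, 11].
  Check: interpolating c through the α_i gives m(x) = 8 + 1·x (degree < 2) with m(α_i) = c_i for every i, so c is indeed a codeword.


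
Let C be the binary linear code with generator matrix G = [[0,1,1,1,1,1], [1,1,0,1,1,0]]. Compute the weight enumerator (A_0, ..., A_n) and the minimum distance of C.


Weight distribution: A_0 = 1, A_3 = 1, A_4 = 1, A_5 = 1. Minimum distance d = 3.

Enumerate all 2^2 = 4 messages m ∈ F_2^2.
For each, compute codeword c = mG in F_2^6, then tally its weight.
  m = 00 → c = 000000, weight = 0.
  m = 10 → c = 011111, weight = 5.
  m = 01 → c = 110110, weight = 4.
  m = 11 → c = 101001, weight = 3.
Tally weights:
  weight 0: 1 codewords.
  weight 3: 1 codewords.
  weight 4: 1 codewords.
  weight 5: 1 codewords.
Minimum distance d = smallest w > 0 with A_w > 0 = 3.
Sanity: Σ A_w = 4 = 2^2 = 4 ✓.


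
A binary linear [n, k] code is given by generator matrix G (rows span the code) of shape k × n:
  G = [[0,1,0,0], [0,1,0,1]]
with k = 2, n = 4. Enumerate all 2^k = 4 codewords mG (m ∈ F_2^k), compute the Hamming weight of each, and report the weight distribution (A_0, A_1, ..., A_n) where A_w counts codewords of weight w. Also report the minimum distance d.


Weight distribution: A_0 = 1, A_1 = 2, A_2 = 1. Minimum distance d = 1.

Enumerate all 2^2 = 4 messages m ∈ F_2^2.
For each, compute codeword c = mG in F_2^4, then tally its weight.
  m = 00 → c = 0000, weight = 0.
  m = 10 → c = 0100, weight = 1.
  m = 01 → c = 0101, weight = 2.
  m = 11 → c = 0001, weight = 1.
Tally weights:
  weight 0: 1 codewords.
  weight 1: 2 codewords.
  weight 2: 1 codewords.
Minimum distance d = smallest w > 0 with A_w > 0 = 1.
Sanity: Σ A_w = 4 = 2^2 = 4 ✓.


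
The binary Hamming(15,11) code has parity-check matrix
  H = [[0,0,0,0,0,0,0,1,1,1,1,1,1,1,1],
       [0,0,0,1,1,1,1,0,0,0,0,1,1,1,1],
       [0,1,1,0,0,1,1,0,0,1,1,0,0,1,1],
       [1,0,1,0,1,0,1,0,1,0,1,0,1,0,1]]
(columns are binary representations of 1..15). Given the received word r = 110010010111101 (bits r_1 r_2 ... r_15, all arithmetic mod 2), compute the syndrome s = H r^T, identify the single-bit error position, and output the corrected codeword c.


s = (0, 0, 0, 1)^T, error position = 1, corrected codeword c = 010010010111101

Compute s = H r^T mod 2 one row at a time:
  s_1 = 1 + 0 + 1 + 1 + 1 + 1 + 0 + 1 = 6 ≡ 0 (mod 2).
  s_2 = 0 + 1 + 0 + 0 + 1 + 1 + 0 + 1 = 4 ≡ 0 (mod 2).
  s_3 = 1 + 0 + 0 + 0 + 1 + 1 + 0 + 1 = 4 ≡ 0 (mod 2).
  s_4 = 1 + 0 + 1 + 0 + 0 + 1 + 1 + 1 = 5 ≡ 1 (mod 2).
s = (0, 0, 0, 1)^T — this equals column 1 of H (binary 0001), so error is at position 1.
Correct: flip bit 1 of r = 110010010111101 to get c = 010010010111101.


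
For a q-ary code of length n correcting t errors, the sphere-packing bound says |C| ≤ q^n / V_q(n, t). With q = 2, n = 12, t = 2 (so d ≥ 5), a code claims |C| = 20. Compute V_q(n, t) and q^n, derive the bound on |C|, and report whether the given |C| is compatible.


V_q(n, t) = 79, q^n = 4096, Hamming bound = 51, |C| = 20 ≤ bound (satisfied).

Step 1: Compute V_q(n, t) = Σ_{j=0}^2 C(n, j) (q−1)^j.
  j = 0: C(12,0)·(1)^0 = 1·1 = 1.
  j = 1: C(12,1)·(1)^1 = 12·1 = 12.
  j = 2: C(12,2)·(1)^2 = 66·1 = 66.
  V_q(n, t) = 1 + 12 + 66 = 79.
Step 2: q^n = 2^12 = 4096.
Step 3: Hamming bound ⌊q^n / V_q(n,t)⌋ = ⌊4096/79⌋ = 51.
Step 4: Compare |C| = 20 to 51: satisfied.
The claimed |C| lies below the Hamming bound.


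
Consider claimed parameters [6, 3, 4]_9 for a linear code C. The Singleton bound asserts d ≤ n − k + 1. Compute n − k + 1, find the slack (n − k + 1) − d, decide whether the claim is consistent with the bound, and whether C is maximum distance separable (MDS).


Singleton RHS = n − k + 1 = 4, slack = 0, bound satisfied, MDS.

Singleton bound: d ≤ n − k + 1.
Here n = 6, k = 3, so n − k + 1 = 4.
Given d = 4, check d ≤ 4: YES.
Slack = (n − k + 1) − d = 0.
The code is MDS (slack = 0).
Description: the claimed parameters are [6, 3, 4]_9; such a code would be MDS (meets Singleton bound).


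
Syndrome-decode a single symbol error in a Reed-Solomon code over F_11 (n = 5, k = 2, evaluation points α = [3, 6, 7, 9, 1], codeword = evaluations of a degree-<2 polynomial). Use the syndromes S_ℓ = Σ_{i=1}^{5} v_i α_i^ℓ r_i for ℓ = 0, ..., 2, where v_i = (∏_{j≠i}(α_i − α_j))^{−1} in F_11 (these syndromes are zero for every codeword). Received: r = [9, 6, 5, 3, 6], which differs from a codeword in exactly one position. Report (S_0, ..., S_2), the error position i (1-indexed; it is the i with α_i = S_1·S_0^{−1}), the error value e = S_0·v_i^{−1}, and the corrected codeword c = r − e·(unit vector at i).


S = (4, 4, 4), error at position 5, error magnitude e = 6, c = [9, 6, 5, 3, 0].

Step 1: column multipliers v_i = (∏_{j≠i}(α_i − α_j))^{−1} mod 11.
  i = 1 (α = 3): (3−6)(3−7)(3−9)(3−1) = (−3)·(−4)·(−6)·2 = −144 ≡ 10, so v_1 = 10^{−1} = 10 (mod 11).
  i = 2 (α = 6): (6−3)(6−7)(6−9)(6−1) = 3·(−1)·(−3)·5 = 45 ≡ 1, so v_2 = 1^{−1} = 1 (mod 11).
  i = 3 (α = 7): (7−3)(7−6)(7−9)(7−1) = 4·1·(−2)·6 = −48 ≡ 7, so v_3 = 7^{−1} = 8 (mod 11).
  i = 4 (α = 9): (9−3)(9−6)(9−7)(9−1) = 6·3·2·8 = 288 ≡ 2, so v_4 = 2^{−1} = 6 (mod 11).
  i = 5 (α = 1): (1−3)(1−6)(1−7)(1−9) = (−2)·(−5)·(−6)·(−8) = 480 ≡ 7, so v_5 = 7^{−1} = 8 (mod 11).
  v = [10, 1, 8, 6, 8].
Step 2: syndromes of r = [9, 6, 5, 3, 6] (all sums mod 11).
  S_0 = Σ v_i r_i = 10·9 + 1·6 + 8·5 + 6·3 + 8·6 = 202 ≡ 4.
  S_1 = Σ v_i α_i r_i = 10·3·9 + 1·6·6 + 8·7·5 + 6·9·3 + 8·1·6 = 796 ≡ 4.
  α_i^2 mod 11 = [9, 3, 5, 4, 1].
  S_2 = Σ v_i α_i^2 r_i = 10·9·9 + 1·3·6 + 8·5·5 + 6·4·3 + 8·1·6 = 1148 ≡ 4.
  S = (4, 4, 4) ≠ 0, so r is not a codeword (an error is present).
Step 3: locate the error. For a single error e at position i, S_ℓ = v_i·e·α_i^ℓ, so α_err = S_1/S_0.
  S_0^{−1} = 4^{−1} = 3 (mod 11), so α_err = 4·3 = 12 ≡ 1 = α_5. Error position i = 5.
  Consistency check: S_2/S_1 = 4·3 = 12 ≡ 1 = α_err ✓ (single-error assumption holds).
Step 4: error magnitude e = S_0/v_5 = S_0·∏_{j≠5}(α_5 − α_j) = 4·7 = 28 ≡ 6 (mod 11).
Step 5: correct position 5: c_5 = r_5 − e = 6 − 6 ≡ 0 (mod 11). Hence c = [9, 6, 5, 3, 0].
  Check: interpolating c through the α_i gives m(x) = 1 + 10·x (degree < 2) with m(α_i) = c_i for every i, so c is indeed a codeword.


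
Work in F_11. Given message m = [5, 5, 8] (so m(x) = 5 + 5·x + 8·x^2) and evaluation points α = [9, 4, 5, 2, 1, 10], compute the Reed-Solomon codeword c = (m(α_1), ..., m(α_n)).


c = [5, 10, 10, 3, 7, 8]

Message polynomial: m(x) = 5 + 5·x + 8·x^2 (mod 11).
For each evaluation point α_i, compute m(α_i) mod 11:
  α_1 = 9: Horner steps 8 → 0 → 5, so m(9) = 5.
  α_2 = 4: Horner steps 8 → 4 → 10, so m(4) = 10.
  α_3 = 5: Horner steps 8 → 1 → 10, so m(5) = 10.
  α_4 = 2: Horner steps 8 → 10 → 3, so m(2) = 3.
  α_5 = 1: Horner steps 8 → 2 → 7, so m(1) = 7.
  α_6 = 10: Horner steps 8 → 8 → 8, so m(10) = 8.
Codeword c = [5, 10, 10, 3, 7, 8] ∈ F_11^6.


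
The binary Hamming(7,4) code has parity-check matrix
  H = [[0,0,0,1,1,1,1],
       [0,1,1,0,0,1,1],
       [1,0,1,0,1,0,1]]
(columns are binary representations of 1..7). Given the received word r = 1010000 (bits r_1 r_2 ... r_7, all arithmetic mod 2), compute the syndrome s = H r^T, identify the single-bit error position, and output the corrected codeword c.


s = (0, 1, 0)^T, error position = 2, corrected codeword c = 1110000

Compute s = H r^T mod 2 one row at a time:
  s_1 = 0 + 0 + 0 + 0 = 0 ≡ 0 (mod 2).
  s_2 = 0 + 1 + 0 + 0 = 1 ≡ 1 (mod 2).
  s_3 = 1 + 1 + 0 + 0 = 2 ≡ 0 (mod 2).
s = (0, 1, 0)^T — this equals column 2 of H (binary 010), so error is at position 2.
Correct: flip bit 2 of r = 1010000 to get c = 1110000.


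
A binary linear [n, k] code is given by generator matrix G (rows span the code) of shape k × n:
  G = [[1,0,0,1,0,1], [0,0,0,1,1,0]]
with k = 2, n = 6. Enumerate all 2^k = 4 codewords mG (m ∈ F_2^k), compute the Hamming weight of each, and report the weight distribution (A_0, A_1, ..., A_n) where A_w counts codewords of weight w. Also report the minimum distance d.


Weight distribution: A_0 = 1, A_2 = 1, A_3 = 2. Minimum distance d = 2.

Enumerate all 2^2 = 4 messages m ∈ F_2^2.
For each, compute codeword c = mG in F_2^6, then tally its weight.
  m = 00 → c = 000000, weight = 0.
  m = 10 → c = 100101, weight = 3.
  m = 01 → c = 000110, weight = 2.
  m = 11 → c = 100011, weight = 3.
Tally weights:
  weight 0: 1 codewords.
  weight 2: 1 codewords.
  weight 3: 2 codewords.
Minimum distance d = smallest w > 0 with A_w > 0 = 2.
Sanity: Σ A_w = 4 = 2^2 = 4 ✓.


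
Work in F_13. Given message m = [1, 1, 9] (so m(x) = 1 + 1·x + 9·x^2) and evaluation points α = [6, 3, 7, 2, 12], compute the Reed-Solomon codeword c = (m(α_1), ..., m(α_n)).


c = [6, 7, 7, 0, 9]

Message polynomial: m(x) = 1 + 1·x + 9·x^2 (mod 13).
For each evaluation point α_i, compute m(α_i) mod 13:
  α_1 = 6: Horner steps 9 → 3 → 6, so m(6) = 6.
  α_2 = 3: Horner steps 9 → 2 → 7, so m(3) = 7.
  α_3 = 7: Horner steps 9 → 12 → 7, so m(7) = 7.
  α_4 = 2: Horner steps 9 → 6 → 0, so m(2) = 0.
  α_5 = 12: Horner steps 9 → 5 → 9, so m(12) = 9.
Codeword c = [6, 7, 7, 0, 9] ∈ F_13^5.


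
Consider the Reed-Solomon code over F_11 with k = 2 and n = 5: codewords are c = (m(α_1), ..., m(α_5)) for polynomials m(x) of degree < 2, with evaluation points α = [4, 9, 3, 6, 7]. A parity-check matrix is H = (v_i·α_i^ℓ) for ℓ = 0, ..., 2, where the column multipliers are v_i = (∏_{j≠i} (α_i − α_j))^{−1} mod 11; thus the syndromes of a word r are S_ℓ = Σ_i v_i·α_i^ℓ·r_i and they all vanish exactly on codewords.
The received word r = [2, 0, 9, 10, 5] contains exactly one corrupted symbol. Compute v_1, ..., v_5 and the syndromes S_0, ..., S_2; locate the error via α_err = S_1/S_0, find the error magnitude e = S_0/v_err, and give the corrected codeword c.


S = (10, 4, 6), error at position 5, error magnitude e = 2, c = [2, 0, 9, 10, 3].

Step 1: column multipliers v_i = (∏_{j≠i}(α_i − α_j))^{−1} mod 11.
  i = 1 (α = 4): (4−9)(4−3)(4−6)(4−7) = (−5)·1·(−2)·(−3) = −30 ≡ 3, so v_1 = 3^{−1} = 4 (mod 11).
  i = 2 (α = 9): (9−4)(9−3)(9−6)(9−7) = 5·6·3·2 = 180 ≡ 4, so v_2 = 4^{−1} = 3 (mod 11).
  i = 3 (α = 3): (3−4)(3−9)(3−6)(3−7) = (−1)·(−6)·(−3)·(−4) = 72 ≡ 6, so v_3 = 6^{−1} = 2 (mod 11).
  i = 4 (α = 6): (6−4)(6−9)(6−3)(6−7) = 2·(−3)·3·(−1) = 18 ≡ 7, so v_4 = 7^{−1} = 8 (mod 11).
  i = 5 (α = 7): (7−4)(7−9)(7−3)(7−6) = 3·(−2)·4·1 = −24 ≡ 9, so v_5 = 9^{−1} = 5 (mod 11).
  v = [4, 3, 2, 8, 5].
Step 2: syndromes of r = [2, 0, 9, 10, 5] (all sums mod 11).
  S_0 = Σ v_i r_i = 4·2 + 3·0 + 2·9 + 8·10 + 5·5 = 131 ≡ 10.
  S_1 = Σ v_i α_i r_i = 4·4·2 + 3·9·0 + 2·3·9 + 8·6·10 + 5·7·5 = 741 ≡ 4.
  α_i^2 mod 11 = [5, 4, 9, 3, 5].
  S_2 = Σ v_i α_i^2 r_i = 4·5·2 + 3·4·0 + 2·9·9 + 8·3·10 + 5·5·5 = 567 ≡ 6.
  S = (10, 4, 6) ≠ 0, so r is not a codeword (an error is present).
Step 3: locate the error. For a single error e at position i, S_ℓ = v_i·e·α_i^ℓ, so α_err = S_1/S_0.
  S_0^{−1} = 10^{−1} = 10 (mod 11), so α_err = 4·10 = 40 ≡ 7 = α_5. Error position i = 5.
  Consistency check: S_2/S_1 = 6·3 = 18 ≡ 7 = α_err ✓ (single-error assumption holds).
Step 4: error magnitude e = S_0/v_5 = S_0·∏_{j≠5}(α_5 − α_j) = 10·9 = 90 ≡ 2 (mod 11).
Step 5: correct position 5: c_5 = r_5 − e = 5 − 2 ≡ 3 (mod 11). Hence c = [2, 0, 9, 10, 3].
  Check: interpolating c through the α_i gives m(x) = 8 + 4·x (degree < 2) with m(α_i) = c_i for every i, so c is indeed a codeword.


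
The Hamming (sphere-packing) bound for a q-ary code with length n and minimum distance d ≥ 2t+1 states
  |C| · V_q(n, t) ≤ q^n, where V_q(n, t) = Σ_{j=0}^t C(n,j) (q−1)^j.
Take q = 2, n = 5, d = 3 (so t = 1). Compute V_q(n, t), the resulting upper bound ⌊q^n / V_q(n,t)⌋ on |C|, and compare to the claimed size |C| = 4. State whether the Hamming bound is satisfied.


V_q(n, t) = 6, q^n = 32, Hamming bound = 5, |C| = 4 ≤ bound (satisfied).

Step 1: Compute V_q(n, t) = Σ_{j=0}^1 C(n, j) (q−1)^j.
  j = 0: C(5,0)·(1)^0 = 1·1 = 1.
  j = 1: C(5,1)·(1)^1 = 5·1 = 5.
  V_q(n, t) = 1 + 5 = 6.
Step 2: q^n = 2^5 = 32.
Step 3: Hamming bound ⌊q^n / V_q(n,t)⌋ = ⌊32/6⌋ = 5.
Step 4: Compare |C| = 4 to 5: satisfied.
The claimed |C| lies below the Hamming bound.


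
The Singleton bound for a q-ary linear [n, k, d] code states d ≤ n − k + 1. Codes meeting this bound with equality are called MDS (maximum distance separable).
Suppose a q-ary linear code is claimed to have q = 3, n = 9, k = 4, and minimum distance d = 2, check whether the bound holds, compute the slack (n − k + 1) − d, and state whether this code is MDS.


Singleton RHS = n − k + 1 = 6, slack = 4, bound satisfied, not MDS.

Singleton bound: d ≤ n − k + 1.
Here n = 9, k = 4, so n − k + 1 = 6.
Given d = 2, check d ≤ 6: YES.
Slack = (n − k + 1) − d = 4.
The code is NOT MDS (slack = 4 > 0).
Description: the claimed parameters are [9, 4, 2]_3; such a code would be non-MDS.


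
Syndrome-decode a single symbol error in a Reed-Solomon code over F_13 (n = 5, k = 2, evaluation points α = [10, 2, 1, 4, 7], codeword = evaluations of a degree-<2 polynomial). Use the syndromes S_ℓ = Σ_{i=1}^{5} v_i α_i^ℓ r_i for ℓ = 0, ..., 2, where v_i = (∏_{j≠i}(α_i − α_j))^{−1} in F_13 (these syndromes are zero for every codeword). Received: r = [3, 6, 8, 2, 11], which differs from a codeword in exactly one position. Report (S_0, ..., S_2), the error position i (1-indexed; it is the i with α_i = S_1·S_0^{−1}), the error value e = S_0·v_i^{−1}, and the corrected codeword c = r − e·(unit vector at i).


S = (5, 9, 11), error at position 5, error magnitude e = 2, c = [3, 6, 8, 2, 9].

Step 1: column multipliers v_i = (∏_{j≠i}(α_i − α_j))^{−1} mod 13.
  i = 1 (α = 10): (10−2)(10−1)(10−4)(10−7) = 8·9·6·3 = 1296 ≡ 9, so v_1 = 9^{−1} = 3 (mod 13).
  i = 2 (α = 2): (2−10)(2−1)(2−4)(2−7) = (−8)·1·(−2)·(−5) = −80 ≡ 11, so v_2 = 11^{−1} = 6 (mod 13).
  i = 3 (α = 1): (1−10)(1−2)(1−4)(1−7) = (−9)·(−1)·(−3)·(−6) = 162 ≡ 6, so v_3 = 6^{−1} = 11 (mod 13).
  i = 4 (α = 4): (4−10)(4−2)(4−1)(4−7) = (−6)·2·3·(−3) = 108 ≡ 4, so v_4 = 4^{−1} = 10 (mod 13).
  i = 5 (α = 7): (7−10)(7−2)(7−1)(7−4) = (−3)·5·6·3 = −270 ≡ 3, so v_5 = 3^{−1} = 9 (mod 13).
  v = [3, 6, 11, 10, 9].
Step 2: syndromes of r = [3, 6, 8, 2, 11] (all sums mod 13).
  S_0 = Σ v_i r_i = 3·3 + 6·6 + 11·8 + 10·2 + 9·11 = 252 ≡ 5.
  S_1 = Σ v_i α_i r_i = 3·10·3 + 6·2·6 + 11·1·8 + 10·4·2 + 9·7·11 = 1023 ≡ 9.
  α_i^2 mod 13 = [9, 4, 1, 3, 10].
  S_2 = Σ v_i α_i^2 r_i = 3·9·3 + 6·4·6 + 11·1·8 + 10·3·2 + 9·10·11 = 1363 ≡ 11.
  S = (5, 9, 11) ≠ 0, so r is not a codeword (an error is present).
Step 3: locate the error. For a single error e at position i, S_ℓ = v_i·e·α_i^ℓ, so α_err = S_1/S_0.
  S_0^{−1} = 5^{−1} = 8 (mod 13), so α_err = 9·8 = 72 ≡ 7 = α_5. Error position i = 5.
  Consistency check: S_2/S_1 = 11·3 = 33 ≡ 7 = α_err ✓ (single-error assumption holds).
Step 4: error magnitude e = S_0/v_5 = S_0·∏_{j≠5}(α_5 − α_j) = 5·3 = 15 ≡ 2 (mod 13).
Step 5: correct position 5: c_5 = r_5 − e = 11 − 2 ≡ 9 (mod 13). Hence c = [3, 6, 8, 2, 9].
  Check: interpolating c through the α_i gives m(x) = 10 + 11·x (degree < 2) with m(α_i) = c_i for every i, so c is indeed a codeword.


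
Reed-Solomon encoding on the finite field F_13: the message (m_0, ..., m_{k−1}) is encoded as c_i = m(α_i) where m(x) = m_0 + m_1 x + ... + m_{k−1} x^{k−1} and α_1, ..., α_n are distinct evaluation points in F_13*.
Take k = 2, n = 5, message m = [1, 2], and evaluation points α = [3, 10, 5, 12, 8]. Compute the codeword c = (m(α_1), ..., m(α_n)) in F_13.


c = [7, 8, 11, 12, 4]

Message polynomial: m(x) = 1 + 2·x (mod 13).
For each evaluation point α_i, compute m(α_i) mod 13:
  α_1 = 3: Horner steps 2 → 7, so m(3) = 7.
  α_2 = 10: Horner steps 2 → 8, so m(10) = 8.
  α_3 = 5: Horner steps 2 → 11, so m(5) = 11.
  α_4 = 12: Horner steps 2 → 12, so m(12) = 12.
  α_5 = 8: Horner steps 2 → 4, so m(8) = 4.
Codeword c = [7, 8, 11, 12, 4] ∈ F_13^5.


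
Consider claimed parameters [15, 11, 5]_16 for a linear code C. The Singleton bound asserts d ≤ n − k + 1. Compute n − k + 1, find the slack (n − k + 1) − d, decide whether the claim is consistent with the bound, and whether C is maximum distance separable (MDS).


Singleton RHS = n − k + 1 = 5, slack = 0, bound satisfied, MDS.

Singleton bound: d ≤ n − k + 1.
Here n = 15, k = 11, so n − k + 1 = 5.
Given d = 5, check d ≤ 5: YES.
Slack = (n − k + 1) − d = 0.
The code is MDS (slack = 0).
Description: the claimed parameters are [15, 11, 5]_16; such a code would be MDS (meets Singleton bound).


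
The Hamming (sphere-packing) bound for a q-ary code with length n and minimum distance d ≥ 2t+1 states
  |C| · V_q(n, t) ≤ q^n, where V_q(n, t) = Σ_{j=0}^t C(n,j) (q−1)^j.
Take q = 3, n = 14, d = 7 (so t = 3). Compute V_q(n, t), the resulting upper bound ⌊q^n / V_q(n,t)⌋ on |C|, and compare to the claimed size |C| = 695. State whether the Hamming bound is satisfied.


V_q(n, t) = 3305, q^n = 4782969, Hamming bound = 1447, |C| = 695 ≤ bound (satisfied).

Step 1: Compute V_q(n, t) = Σ_{j=0}^3 C(n, j) (q−1)^j.
  j = 0: C(14,0)·(2)^0 = 1·1 = 1.
  j = 1: C(14,1)·(2)^1 = 14·2 = 28.
  j = 2: C(14,2)·(2)^2 = 91·4 = 364.
  j = 3: C(14,3)·(2)^3 = 364·8 = 2912.
  V_q(n, t) = 1 + 28 + 364 + 2912 = 3305.
Step 2: q^n = 3^14 = 4782969.
Step 3: Hamming bound ⌊q^n / V_q(n,t)⌋ = ⌊4782969/3305⌋ = 1447.
Step 4: Compare |C| = 695 to 1447: satisfied.
The claimed |C| lies below the Hamming bound.


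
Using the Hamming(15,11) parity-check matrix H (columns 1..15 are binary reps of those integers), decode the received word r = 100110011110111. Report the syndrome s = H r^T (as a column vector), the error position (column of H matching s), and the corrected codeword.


s = (1, 1, 0, 0)^T, error position = 12, corrected codeword c = 100110011111111

Compute s = H r^T mod 2 one row at a time:
  s_1 = 1 + 1 + 1 + 1 + 0 + 1 + 1 + 1 = 7 ≡ 1 (mod 2).
  s_2 = 1 + 1 + 0 + 0 + 0 + 1 + 1 + 1 = 5 ≡ 1 (mod 2).
  s_3 = 0 + 0 + 0 + 0 + 1 + 1 + 1 + 1 = 4 ≡ 0 (mod 2).
  s_4 = 1 + 0 + 1 + 0 + 1 + 1 + 1 + 1 = 6 ≡ 0 (mod 2).
s = (1, 1, 0, 0)^T — this equals column 12 of H (binary 1100), so error is at position 12.
Correct: flip bit 12 of r = 100110011110111 to get c = 100110011111111.
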